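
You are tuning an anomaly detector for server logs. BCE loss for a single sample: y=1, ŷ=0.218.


BCE = -[y·ln(p) + (1-y)·ln(1-p)]
= -1·ln(0.218) - 0
= -ln(0.218) = 1.5233

1.5233


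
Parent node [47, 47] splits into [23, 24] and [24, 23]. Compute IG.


Parent = [47, 47], H_parent = 1
H_left = 0.9997 (n=47), H_right = 0.9997 (n=47)
H_children = (47/94)·0.9997 + (47/94)·0.9997 = 0.9997
IG = 1 - 0.9997 = 0.0003

0.0003


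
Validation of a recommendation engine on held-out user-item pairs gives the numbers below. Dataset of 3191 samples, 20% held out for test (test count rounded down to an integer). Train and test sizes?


Test = ⌊3191·20/100⌋ = 638
Train = 3191 - 638 = 2553

Train: 2553, Test: 638


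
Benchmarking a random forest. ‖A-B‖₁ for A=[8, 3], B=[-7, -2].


d = |8+ 7| + |3+ 2|
  = 15 + 5
  = 20

20


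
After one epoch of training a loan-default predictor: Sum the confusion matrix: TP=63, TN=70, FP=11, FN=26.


Total = TP + TN + FP + FN
= 63 + 70 + 11 + 26
= 170
(Predicted positive: 74, predicted negative: 96)

170


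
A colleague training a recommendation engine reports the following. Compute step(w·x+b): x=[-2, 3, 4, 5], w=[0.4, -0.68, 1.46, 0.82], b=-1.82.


z = (-2)·(0.4) + (3)·(-0.68) + (4)·(1.46) + (5)·(0.82) - 1.82
  = 5.28
step(z) = 1 (z≥0)

1


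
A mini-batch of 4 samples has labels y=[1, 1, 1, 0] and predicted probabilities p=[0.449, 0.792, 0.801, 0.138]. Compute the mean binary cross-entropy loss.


L[0] = -ln(0.449) = 0.8007
L[1] = -ln(0.792) = 0.2332
L[2] = -ln(0.801) = 0.2219
L[3] = -ln(1-0.138) = -ln(0.862) = 0.1485
mean = (0.8007 + 0.2332 + 0.2219 + 0.1485)/4 = 0.3511

0.3511


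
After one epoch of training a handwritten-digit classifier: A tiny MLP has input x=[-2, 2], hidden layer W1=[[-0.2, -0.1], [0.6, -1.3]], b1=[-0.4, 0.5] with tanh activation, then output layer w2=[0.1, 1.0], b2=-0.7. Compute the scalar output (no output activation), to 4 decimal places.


z1[0] = (-0.2)·(-2) + (-0.1)·(2) - 0.4 = -0.2
z1[1] = (0.6)·(-2) + (-1.3)·(2) + 0.5 = -3.3
h = tanh(z1) = [-0.1974, -0.9973]
output = (0.1)·(-0.1974) + (1.0)·(-0.9973) - 0.7 = -1.717

-1.717


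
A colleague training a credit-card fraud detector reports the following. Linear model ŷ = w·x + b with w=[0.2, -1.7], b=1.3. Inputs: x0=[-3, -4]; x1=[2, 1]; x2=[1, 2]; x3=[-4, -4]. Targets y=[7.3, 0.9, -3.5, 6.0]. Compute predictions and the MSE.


ŷ0 = (0.2)·(-3) + (-1.7)·(-4) + 1.3 = 7.5
ŷ1 = (0.2)·(2) + (-1.7)·(1) + 1.3 = 0.0
ŷ2 = (0.2)·(1) + (-1.7)·(2) + 1.3 = -1.9
ŷ3 = (0.2)·(-4) + (-1.7)·(-4) + 1.3 = 7.3
errors² = [0.04, 0.81, 2.56, 1.69]
MSE = 5.1000/4 = 1.275

1.275


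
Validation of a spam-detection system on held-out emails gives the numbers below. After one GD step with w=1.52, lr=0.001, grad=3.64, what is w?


w_new = w - α·∇
= 1.52 - 0.001·3.64
= 1.52 - 0.00364
= 1.51636

1.51636


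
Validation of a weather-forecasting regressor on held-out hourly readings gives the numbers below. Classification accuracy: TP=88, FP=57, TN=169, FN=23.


Accuracy = (TP+TN)/(TP+TN+FP+FN)
= (88+169)/(337)
= 257/337 = 76.26%

76.26%


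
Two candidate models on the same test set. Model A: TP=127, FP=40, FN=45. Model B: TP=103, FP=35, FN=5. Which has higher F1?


Model A: P=127/167=0.7605, R=127/172=0.7384, F1=2PR/(P+R)=2TP/(2TP+FP+FN)=254/339=0.7493
Model B: P=103/138=0.7464, R=103/108=0.9537, F1=2PR/(P+R)=2TP/(2TP+FP+FN)=206/246=0.8374
0.7493 < 0.8374 → Model B

Model B


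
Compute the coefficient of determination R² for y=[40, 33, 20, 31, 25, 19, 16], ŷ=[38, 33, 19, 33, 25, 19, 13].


ȳ = 26.2857
SS_res = Σ(y-ŷ)² = 18
SS_tot = Σ(y-ȳ)² = 455.43
R² = 1 - SS_res/SS_tot = 1 - 0.0395 = 0.9605

0.9605


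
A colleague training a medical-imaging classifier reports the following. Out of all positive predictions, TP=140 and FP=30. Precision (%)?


Precision = TP/(TP+FP)
= 140/(140+30)
= 140/170 = 82.35%

82.35%


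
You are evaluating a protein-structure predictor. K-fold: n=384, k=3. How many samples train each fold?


Fold size = 384/3 = 128
Training per fold = 384 - 128 = 256

256


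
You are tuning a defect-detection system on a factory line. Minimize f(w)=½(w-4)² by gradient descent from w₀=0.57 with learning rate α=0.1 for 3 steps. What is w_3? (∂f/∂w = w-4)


step 1: grad = 0.57-4 = -3.43; w = 0.57 - 0.1·(-3.43) = 0.913
step 2: grad = 0.913-4 = -3.087; w = 0.913 - 0.1·(-3.087) = 1.2217
step 3: grad = 1.2217-4 = -2.7783; w = 1.2217 - 0.1·(-2.7783) = 1.49953

1.49953


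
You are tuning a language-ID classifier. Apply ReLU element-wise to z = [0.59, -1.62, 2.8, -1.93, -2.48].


ReLU(0.59) = max(0, 0.59) = 0.59
ReLU(-1.62) = max(0, -1.62) = 0.0
ReLU(2.8) = max(0, 2.8) = 2.8
ReLU(-1.93) = max(0, -1.93) = 0.0
ReLU(-2.48) = max(0, -2.48) = 0.0
result = [0.59, 0.0, 2.8, 0.0, 0.0]

[0.59, 0.0, 2.8, 0.0, 0.0]


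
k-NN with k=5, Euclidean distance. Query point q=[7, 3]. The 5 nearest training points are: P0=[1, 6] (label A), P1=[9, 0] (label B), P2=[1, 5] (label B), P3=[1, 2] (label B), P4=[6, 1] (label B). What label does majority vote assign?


d(q,P0) = 6.7082  (label A)
d(q,P1) = 3.6056  (label B)
d(q,P2) = 6.3246  (label B)
d(q,P3) = 6.0828  (label B)
d(q,P4) = 2.2361  (label B)
Votes: A=1, B=4
Majority → B

B


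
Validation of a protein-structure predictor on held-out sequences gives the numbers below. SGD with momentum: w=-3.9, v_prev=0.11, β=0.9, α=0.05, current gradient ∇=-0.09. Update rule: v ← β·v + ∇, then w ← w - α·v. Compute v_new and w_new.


v_new = 0.9·0.11 - 0.09 = 0.099 - 0.09 = 0.009
w_new = -3.9 - 0.05·0.009 = -3.9 - 0.00045 = -3.90045

v_new=0.009, w_new=-3.90045


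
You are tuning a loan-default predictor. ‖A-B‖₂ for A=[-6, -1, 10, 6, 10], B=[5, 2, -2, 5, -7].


d = √((-6-5)² + (-1-2)² + (10+ 2)² + (6-5)² + (10+ 7)²)
  = √(121 + 9 + 144 + 1 + 289)
  = √564 = 23.7487

23.7487


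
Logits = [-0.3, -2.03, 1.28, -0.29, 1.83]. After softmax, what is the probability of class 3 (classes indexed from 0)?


Exponentials: e^-0.3=0.7408, e^-2.03=0.1313, e^1.28=3.5966, e^-0.29=0.7483, e^1.83=6.2339
Sum = 11.4509
Softmax = [0.0647, 0.0115, 0.3141, 0.0653, 0.5444]
p[3] = 0.7483/11.4509 = 0.0653

0.0653


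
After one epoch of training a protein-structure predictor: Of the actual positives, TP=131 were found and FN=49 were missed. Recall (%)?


Recall = TP/(TP+FN)
= 131/(131+49)
= 131/180 = 72.78%

72.78%


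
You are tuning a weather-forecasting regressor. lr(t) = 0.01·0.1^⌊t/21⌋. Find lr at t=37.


n_drops = ⌊37/21⌋ = 1
lr = 0.01·0.1^1 = 0.01·0.1 = 0.001

0.001


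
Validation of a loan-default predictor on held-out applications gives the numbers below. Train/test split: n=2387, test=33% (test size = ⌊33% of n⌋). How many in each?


Test = ⌊2387·33/100⌋ = 787
Train = 2387 - 787 = 1600

Train: 1600, Test: 787


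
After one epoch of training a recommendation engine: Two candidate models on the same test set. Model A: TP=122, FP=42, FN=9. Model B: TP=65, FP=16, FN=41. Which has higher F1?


Model A: P=122/164=0.7439, R=122/131=0.9313, F1=2PR/(P+R)=2TP/(2TP+FP+FN)=244/295=0.8271
Model B: P=65/81=0.8025, R=65/106=0.6132, F1=2PR/(P+R)=2TP/(2TP+FP+FN)=130/187=0.6952
0.8271 > 0.6952 → Model A

Model A


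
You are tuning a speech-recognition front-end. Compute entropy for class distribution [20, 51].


Probabilities: [20/71, 51/71] ≈ [0.2817, 0.7183]
H = -((20/71)·log₂(20/71) + (51/71)·log₂(51/71))
  = 0.8577 bits

0.8577 bits


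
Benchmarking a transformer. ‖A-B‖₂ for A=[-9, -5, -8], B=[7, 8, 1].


d = √((-9-7)² + (-5-8)² + (-8-1)²)
  = √(256 + 169 + 81)
  = √506 = 22.4944

22.4944


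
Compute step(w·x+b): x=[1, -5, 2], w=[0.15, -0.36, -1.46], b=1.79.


z = (1)·(0.15) + (-5)·(-0.36) + (2)·(-1.46) + 1.79
  = 0.82
step(z) = 1 (z≥0)

1


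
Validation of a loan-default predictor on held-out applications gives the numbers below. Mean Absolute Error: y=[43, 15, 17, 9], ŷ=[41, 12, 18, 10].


Absolute errors: |43-41|=2, |15-12|=3, |17-18|=1, |9-10|=1
Sum = 7
MAE = 7/4 = 7/4

7/4


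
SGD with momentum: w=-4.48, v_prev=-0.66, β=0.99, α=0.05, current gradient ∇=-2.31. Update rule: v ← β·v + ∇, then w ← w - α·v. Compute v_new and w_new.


v_new = 0.99·-0.66 - 2.31 = -0.6534 - 2.31 = -2.9634
w_new = -4.48 - 0.05·-2.9634 = -4.48 + 0.14817 = -4.33183

v_new=-2.9634, w_new=-4.33183


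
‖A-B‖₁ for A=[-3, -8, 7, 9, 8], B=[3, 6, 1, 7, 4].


d = |-3-3| + |-8-6| + |7-1| + |9-7| + |8-4|
  = 6 + 14 + 6 + 2 + 4
  = 32

32


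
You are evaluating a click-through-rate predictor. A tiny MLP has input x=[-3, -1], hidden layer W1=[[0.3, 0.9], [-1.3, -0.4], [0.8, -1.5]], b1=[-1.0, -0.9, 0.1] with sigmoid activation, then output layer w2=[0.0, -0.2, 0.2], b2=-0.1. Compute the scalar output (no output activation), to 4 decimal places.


z1[0] = (0.3)·(-3) + (0.9)·(-1) - 1.0 = -2.8
z1[1] = (-1.3)·(-3) + (-0.4)·(-1) - 0.9 = 3.4
z1[2] = (0.8)·(-3) + (-1.5)·(-1) + 0.1 = -0.8
h = sigmoid(z1) = [0.0573, 0.9677, 0.31]
output = (0.0)·(0.0573) + (-0.2)·(0.9677) + (0.2)·(0.31) - 0.1 = -0.2315

-0.2315


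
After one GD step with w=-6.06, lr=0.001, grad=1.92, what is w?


w_new = w - α·∇
= -6.06 - 0.001·1.92
= -6.06 - 0.00192
= -6.06192

-6.06192


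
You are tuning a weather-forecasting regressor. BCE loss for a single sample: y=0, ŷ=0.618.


BCE = -[y·ln(p) + (1-y)·ln(1-p)]
= -0 - 1·ln(1-0.618)
= -ln(0.382) = 0.9623

0.9623


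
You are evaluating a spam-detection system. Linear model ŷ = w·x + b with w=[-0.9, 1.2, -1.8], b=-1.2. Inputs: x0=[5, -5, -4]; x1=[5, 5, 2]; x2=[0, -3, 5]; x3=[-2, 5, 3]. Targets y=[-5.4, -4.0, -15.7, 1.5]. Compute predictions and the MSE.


ŷ0 = (-0.9)·(5) + (1.2)·(-5) + (-1.8)·(-4) - 1.2 = -4.5
ŷ1 = (-0.9)·(5) + (1.2)·(5) + (-1.8)·(2) - 1.2 = -3.3
ŷ2 = (-0.9)·(0) + (1.2)·(-3) + (-1.8)·(5) - 1.2 = -13.8
ŷ3 = (-0.9)·(-2) + (1.2)·(5) + (-1.8)·(3) - 1.2 = 1.2
errors² = [0.81, 0.49, 3.61, 0.09]
MSE = 5.0000/4 = 1.25

1.25


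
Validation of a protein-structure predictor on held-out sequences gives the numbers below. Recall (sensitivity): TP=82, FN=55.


Recall = TP/(TP+FN)
= 82/(82+55)
= 82/137 = 59.85%

59.85%


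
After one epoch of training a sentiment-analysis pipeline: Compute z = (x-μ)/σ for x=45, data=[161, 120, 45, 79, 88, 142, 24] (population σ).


μ = 94.1429, σ = 46.3386
z = (45 - 94.1429)/46.3386 = -1.0605

-1.0605


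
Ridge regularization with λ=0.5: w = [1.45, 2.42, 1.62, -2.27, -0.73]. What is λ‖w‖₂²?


‖w‖₂² = (1.45)² + (2.42)² + (1.62)² + (-2.27)² + (-0.73)²
     = 2.1025 + 5.8564 + 2.6244 + 5.1529 + 0.5329
     = 16.2691
λ·‖w‖₂² = 0.5·16.2691 = 8.13455

8.13455


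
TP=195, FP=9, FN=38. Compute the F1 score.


Precision = 195/204 = 0.9559
Recall = 195/233 = 0.8369
F1 = 2·P·R/(P+R) = 2·TP/(2·TP+FP+FN) = 390/(390+9+38) = 390/437 = 0.8924

0.8924


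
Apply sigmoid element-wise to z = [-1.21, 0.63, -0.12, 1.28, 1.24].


σ(-1.21) = 1/(1+e^1.21) = 0.2297
σ(0.63) = 1/(1+e^-0.63) = 0.6525
σ(-0.12) = 1/(1+e^0.12) = 0.47
σ(1.28) = 1/(1+e^-1.28) = 0.7824
σ(1.24) = 1/(1+e^-1.24) = 0.7756
result = [0.2297, 0.6525, 0.47, 0.7824, 0.7756]

[0.2297, 0.6525, 0.47, 0.7824, 0.7756]


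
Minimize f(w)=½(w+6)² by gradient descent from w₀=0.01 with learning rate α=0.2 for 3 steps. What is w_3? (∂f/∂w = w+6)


step 1: grad = 0.01+6 = 6.01; w = 0.01 - 0.2·(6.01) = -1.192
step 2: grad = -1.192+6 = 4.808; w = -1.192 - 0.2·(4.808) = -2.1536
step 3: grad = -2.1536+6 = 3.8464; w = -2.1536 - 0.2·(3.8464) = -2.92288

-2.92288


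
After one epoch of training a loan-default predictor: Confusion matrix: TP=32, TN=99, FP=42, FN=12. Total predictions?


Total = TP + TN + FP + FN
= 32 + 99 + 42 + 12
= 185
(Predicted positive: 74, predicted negative: 111)

185


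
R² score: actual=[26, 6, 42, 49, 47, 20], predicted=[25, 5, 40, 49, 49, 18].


ȳ = 31.6667
SS_res = Σ(y-ŷ)² = 14
SS_tot = Σ(y-ȳ)² = 1469.33
R² = 1 - SS_res/SS_tot = 1 - 0.0095 = 0.9905

0.9905


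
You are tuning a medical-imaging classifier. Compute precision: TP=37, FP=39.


Precision = TP/(TP+FP)
= 37/(37+39)
= 37/76 = 48.68%

48.68%


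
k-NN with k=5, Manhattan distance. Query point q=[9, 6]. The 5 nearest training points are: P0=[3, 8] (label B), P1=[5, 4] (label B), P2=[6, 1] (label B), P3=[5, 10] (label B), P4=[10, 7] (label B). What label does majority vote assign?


d(q,P0) = 8  (label B)
d(q,P1) = 6  (label B)
d(q,P2) = 8  (label B)
d(q,P3) = 8  (label B)
d(q,P4) = 2  (label B)
Votes: A=0, B=5
Majority → B

B


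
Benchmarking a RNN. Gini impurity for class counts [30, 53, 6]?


Probabilities: [30/89, 53/89, 6/89] ≈ [0.3371, 0.5955, 0.0674]
Σpᵢ² = (900 + 2809 + 36)/89² = 3745/7921
Gini = 1 - Σpᵢ² = 1 - 3745/7921 = 0.5272

0.5272


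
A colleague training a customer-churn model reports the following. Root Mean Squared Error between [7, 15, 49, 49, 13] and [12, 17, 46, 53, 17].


MSE = 70/5 = 14
RMSE = √(70/5) = 3.7417

3.7417


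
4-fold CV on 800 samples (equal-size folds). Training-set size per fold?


Fold size = 800/4 = 200
Training per fold = 800 - 200 = 600

600


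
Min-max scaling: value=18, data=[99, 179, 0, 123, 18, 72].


min=0, max=179
(18-0)/(179-0) = 18/179 = 0.1006

0.1006


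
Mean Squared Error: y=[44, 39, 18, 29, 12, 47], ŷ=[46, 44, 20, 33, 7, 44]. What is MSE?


Squared errors: (44-46)²=4, (39-44)²=25, (18-20)²=4, (29-33)²=16, (12-7)²=25, (47-44)²=9
Sum = 83
MSE = 83/6 = 83/6

83/6


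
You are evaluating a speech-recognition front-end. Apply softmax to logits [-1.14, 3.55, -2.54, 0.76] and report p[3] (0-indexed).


Exponentials: e^-1.14=0.3198, e^3.55=34.8133, e^-2.54=0.0789, e^0.76=2.1383
Sum = 37.3503
Softmax = [0.0086, 0.9321, 0.0021, 0.0572]
p[3] = 2.1383/37.3503 = 0.0572

0.0572


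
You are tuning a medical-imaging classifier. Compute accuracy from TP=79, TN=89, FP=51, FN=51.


Accuracy = (TP+TN)/(TP+TN+FP+FN)
= (79+89)/(270)
= 168/270 = 62.22%

62.22%


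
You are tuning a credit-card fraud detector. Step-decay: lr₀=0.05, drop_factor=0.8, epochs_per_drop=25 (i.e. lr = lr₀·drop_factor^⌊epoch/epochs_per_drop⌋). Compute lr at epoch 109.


n_drops = ⌊109/25⌋ = 4
lr = 0.05·0.8^4 = 0.05·0.4096 = 0.02048

0.02048


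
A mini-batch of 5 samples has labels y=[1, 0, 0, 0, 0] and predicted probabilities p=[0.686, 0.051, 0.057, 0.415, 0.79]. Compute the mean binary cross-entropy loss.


L[0] = -ln(0.686) = 0.3769
L[1] = -ln(1-0.051) = -ln(0.949) = 0.0523
L[2] = -ln(1-0.057) = -ln(0.943) = 0.0587
L[3] = -ln(1-0.415) = -ln(0.585) = 0.5361
L[4] = -ln(1-0.79) = -ln(0.21) = 1.5606
mean = (0.3769 + 0.0523 + 0.0587 + 0.5361 + 1.5606)/5 = 0.5169

0.5169


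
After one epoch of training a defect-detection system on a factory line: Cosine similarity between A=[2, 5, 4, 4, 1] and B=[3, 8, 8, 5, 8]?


A·B = 2·3 + 5·8 + 4·8 + 4·5 + 1·8 = 106
‖A‖ = √62 = 7.874, ‖B‖ = √226 = 15.0333
cos = 106/(√62·√226) = 106/√14012 = 0.8955

0.8955


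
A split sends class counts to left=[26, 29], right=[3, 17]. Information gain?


Parent = [29, 46], H_parent = 0.9626
H_left = 0.9979 (n=55), H_right = 0.6098 (n=20)
H_children = (55/75)·0.9979 + (20/75)·0.6098 = 0.8944
IG = 0.9626 - 0.8944 = 0.0682

0.0682


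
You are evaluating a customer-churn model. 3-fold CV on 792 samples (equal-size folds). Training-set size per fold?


Fold size = 792/3 = 264
Training per fold = 792 - 264 = 528

528


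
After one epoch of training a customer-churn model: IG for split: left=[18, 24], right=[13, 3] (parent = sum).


Parent = [31, 27], H_parent = 0.9966
H_left = 0.9852 (n=42), H_right = 0.6962 (n=16)
H_children = (42/58)·0.9852 + (16/58)·0.6962 = 0.9055
IG = 0.9966 - 0.9055 = 0.0911

0.0911


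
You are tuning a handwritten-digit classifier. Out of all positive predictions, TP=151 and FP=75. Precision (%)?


Precision = TP/(TP+FP)
= 151/(151+75)
= 151/226 = 66.81%

66.81%


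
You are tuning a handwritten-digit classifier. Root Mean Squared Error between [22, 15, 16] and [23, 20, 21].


MSE = 51/3 = 17
RMSE = √(51/3) = 4.1231

4.1231


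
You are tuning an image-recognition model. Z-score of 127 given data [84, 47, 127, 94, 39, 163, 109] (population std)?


μ = 94.7143, σ = 40.3652
z = (127 - 94.7143)/40.3652 = 0.7998

0.7998


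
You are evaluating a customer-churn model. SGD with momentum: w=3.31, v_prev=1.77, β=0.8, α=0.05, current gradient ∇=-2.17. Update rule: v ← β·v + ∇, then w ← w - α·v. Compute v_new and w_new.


v_new = 0.8·1.77 - 2.17 = 1.416 - 2.17 = -0.754
w_new = 3.31 - 0.05·-0.754 = 3.31 + 0.0377 = 3.3477

v_new=-0.754, w_new=3.3477


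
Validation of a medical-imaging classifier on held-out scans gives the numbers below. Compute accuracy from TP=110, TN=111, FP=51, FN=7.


Accuracy = (TP+TN)/(TP+TN+FP+FN)
= (110+111)/(279)
= 221/279 = 79.21%

79.21%


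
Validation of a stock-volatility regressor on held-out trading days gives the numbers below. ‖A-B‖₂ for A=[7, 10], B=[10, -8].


d = √((7-10)² + (10+ 8)²)
  = √(9 + 324)
  = √333 = 18.2483

18.2483


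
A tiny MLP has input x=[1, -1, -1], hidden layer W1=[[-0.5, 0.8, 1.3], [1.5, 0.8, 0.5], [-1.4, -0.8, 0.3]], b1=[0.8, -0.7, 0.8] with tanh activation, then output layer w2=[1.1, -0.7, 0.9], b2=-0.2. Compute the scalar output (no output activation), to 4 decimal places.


z1[0] = (-0.5)·(1) + (0.8)·(-1) + (1.3)·(-1) + 0.8 = -1.8
z1[1] = (1.5)·(1) + (0.8)·(-1) + (0.5)·(-1) - 0.7 = -0.5
z1[2] = (-1.4)·(1) + (-0.8)·(-1) + (0.3)·(-1) + 0.8 = -0.1
h = tanh(z1) = [-0.9468, -0.4621, -0.0997]
output = (1.1)·(-0.9468) + (-0.7)·(-0.4621) + (0.9)·(-0.0997) - 0.2 = -1.0077

-1.0077


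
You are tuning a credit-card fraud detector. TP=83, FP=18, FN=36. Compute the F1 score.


Precision = 83/101 = 0.8218
Recall = 83/119 = 0.6975
F1 = 2·P·R/(P+R) = 2·TP/(2·TP+FP+FN) = 166/(166+18+36) = 166/220 = 0.7545

0.7545


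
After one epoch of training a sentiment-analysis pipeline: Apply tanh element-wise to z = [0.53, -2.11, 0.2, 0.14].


tanh(0.53) = 0.4854
tanh(-2.11) = -0.971
tanh(0.2) = 0.1974
tanh(0.14) = 0.1391
result = [0.4854, -0.971, 0.1974, 0.1391]

[0.4854, -0.971, 0.1974, 0.1391]


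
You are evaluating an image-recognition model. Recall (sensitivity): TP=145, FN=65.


Recall = TP/(TP+FN)
= 145/(145+65)
= 145/210 = 69.05%

69.05%


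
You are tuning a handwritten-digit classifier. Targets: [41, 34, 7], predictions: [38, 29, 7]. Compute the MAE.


Absolute errors: |41-38|=3, |34-29|=5, |7-7|=0
Sum = 8
MAE = 8/3 = 8/3

8/3


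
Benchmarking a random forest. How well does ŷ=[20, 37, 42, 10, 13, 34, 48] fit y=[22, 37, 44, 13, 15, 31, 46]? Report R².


ȳ = 29.7143
SS_res = Σ(y-ŷ)² = 34
SS_tot = Σ(y-ȳ)² = 1079.43
R² = 1 - SS_res/SS_tot = 1 - 0.0315 = 0.9685

0.9685


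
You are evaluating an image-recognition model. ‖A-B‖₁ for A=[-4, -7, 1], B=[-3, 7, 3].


d = |-4+ 3| + |-7-7| + |1-3|
  = 1 + 14 + 2
  = 17

17


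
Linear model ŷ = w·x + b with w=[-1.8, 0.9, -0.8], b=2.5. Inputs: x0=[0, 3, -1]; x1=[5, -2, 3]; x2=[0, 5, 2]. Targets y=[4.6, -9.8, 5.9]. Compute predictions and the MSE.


ŷ0 = (-1.8)·(0) + (0.9)·(3) + (-0.8)·(-1) + 2.5 = 6.0
ŷ1 = (-1.8)·(5) + (0.9)·(-2) + (-0.8)·(3) + 2.5 = -10.7
ŷ2 = (-1.8)·(0) + (0.9)·(5) + (-0.8)·(2) + 2.5 = 5.4
errors² = [1.96, 0.81, 0.25]
MSE = 3.0200/3 = 1.0067

1.0067


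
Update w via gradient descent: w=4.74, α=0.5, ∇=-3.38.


w_new = w - α·∇
= 4.74 - 0.5·-3.38
= 4.74 + 1.69
= 6.43

6.43


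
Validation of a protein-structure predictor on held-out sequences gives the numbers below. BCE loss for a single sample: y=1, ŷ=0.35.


BCE = -[y·ln(p) + (1-y)·ln(1-p)]
= -1·ln(0.35) - 0
= -ln(0.35) = 1.0498

1.0498


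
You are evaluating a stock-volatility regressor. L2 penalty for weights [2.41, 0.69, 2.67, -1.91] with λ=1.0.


‖w‖₂² = (2.41)² + (0.69)² + (2.67)² + (-1.91)²
     = 5.8081 + 0.4761 + 7.1289 + 3.6481
     = 17.0612
λ·‖w‖₂² = 1.0·17.0612 = 17.0612

17.0612


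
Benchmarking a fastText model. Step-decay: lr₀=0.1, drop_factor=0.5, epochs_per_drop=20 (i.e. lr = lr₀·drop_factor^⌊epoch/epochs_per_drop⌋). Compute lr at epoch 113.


n_drops = ⌊113/20⌋ = 5
lr = 0.1·0.5^5 = 0.1·0.03125 = 0.003125

0.003125


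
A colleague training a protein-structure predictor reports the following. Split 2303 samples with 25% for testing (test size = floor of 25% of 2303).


Test = ⌊2303·25/100⌋ = 575
Train = 2303 - 575 = 1728

Train: 1728, Test: 575


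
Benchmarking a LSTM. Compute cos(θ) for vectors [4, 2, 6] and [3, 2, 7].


A·B = 4·3 + 2·2 + 6·7 = 58
‖A‖ = √56 = 7.4833, ‖B‖ = √62 = 7.874
cos = 58/(√56·√62) = 58/√3472 = 0.9843

0.9843


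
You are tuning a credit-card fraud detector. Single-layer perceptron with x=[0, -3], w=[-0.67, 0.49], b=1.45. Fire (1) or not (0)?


z = (0)·(-0.67) + (-3)·(0.49) + 1.45
  = -0.02
step(z) = 0 (z<0)

0


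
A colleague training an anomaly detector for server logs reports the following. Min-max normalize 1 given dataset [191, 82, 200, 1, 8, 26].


min=1, max=200
(1-1)/(200-1) = 0/199 = 0.0

0.0


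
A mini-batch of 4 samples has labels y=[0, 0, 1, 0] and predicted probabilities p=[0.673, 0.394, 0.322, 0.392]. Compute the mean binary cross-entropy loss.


L[0] = -ln(1-0.673) = -ln(0.327) = 1.1178
L[1] = -ln(1-0.394) = -ln(0.606) = 0.5009
L[2] = -ln(0.322) = 1.1332
L[3] = -ln(1-0.392) = -ln(0.608) = 0.4976
mean = (1.1178 + 0.5009 + 1.1332 + 0.4976)/4 = 0.8124

0.8124


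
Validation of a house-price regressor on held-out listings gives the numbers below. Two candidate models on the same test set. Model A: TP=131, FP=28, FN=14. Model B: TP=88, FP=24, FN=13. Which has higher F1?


Model A: P=131/159=0.8239, R=131/145=0.9034, F1=2PR/(P+R)=2TP/(2TP+FP+FN)=262/304=0.8618
Model B: P=88/112=0.7857, R=88/101=0.8713, F1=2PR/(P+R)=2TP/(2TP+FP+FN)=176/213=0.8263
0.8618 > 0.8263 → Model A

Model A


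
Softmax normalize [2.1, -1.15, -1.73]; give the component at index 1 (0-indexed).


Exponentials: e^2.1=8.1662, e^-1.15=0.3166, e^-1.73=0.1773
Sum = 8.6601
Softmax = [0.943, 0.0366, 0.0205]
p[1] = 0.3166/8.6601 = 0.0366

0.0366


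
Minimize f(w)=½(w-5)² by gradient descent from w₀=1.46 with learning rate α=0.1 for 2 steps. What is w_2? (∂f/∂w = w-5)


step 1: grad = 1.46-5 = -3.54; w = 1.46 - 0.1·(-3.54) = 1.814
step 2: grad = 1.814-5 = -3.186; w = 1.814 - 0.1·(-3.186) = 2.1326

2.1326


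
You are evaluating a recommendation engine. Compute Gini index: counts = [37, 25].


Probabilities: [37/62, 25/62] ≈ [0.5968, 0.4032]
Σpᵢ² = (1369 + 625)/62² = 1994/3844
Gini = 1 - Σpᵢ² = 1 - 1994/3844 = 0.4813

0.4813


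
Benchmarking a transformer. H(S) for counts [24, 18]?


Probabilities: [24/42, 18/42] ≈ [0.5714, 0.4286]
H = -((24/42)·log₂(24/42) + (18/42)·log₂(18/42))
  = 0.9852 bits

0.9852 bits


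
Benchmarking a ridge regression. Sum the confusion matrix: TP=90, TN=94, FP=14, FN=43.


Total = TP + TN + FP + FN
= 90 + 94 + 14 + 43
= 241
(Predicted positive: 104, predicted negative: 137)

241


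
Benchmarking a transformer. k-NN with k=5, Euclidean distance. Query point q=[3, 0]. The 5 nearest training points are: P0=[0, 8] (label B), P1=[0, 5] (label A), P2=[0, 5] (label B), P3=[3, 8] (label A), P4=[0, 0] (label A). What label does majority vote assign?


d(q,P0) = 8.544  (label B)
d(q,P1) = 5.831  (label A)
d(q,P2) = 5.831  (label B)
d(q,P3) = 8.0  (label A)
d(q,P4) = 3.0  (label A)
Votes: A=3, B=2
Majority → A

A


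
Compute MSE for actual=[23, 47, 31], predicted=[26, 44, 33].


Squared errors: (23-26)²=9, (47-44)²=9, (31-33)²=4
Sum = 22
MSE = 22/3 = 22/3

22/3


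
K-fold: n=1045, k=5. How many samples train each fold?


Fold size = 1045/5 = 209
Training per fold = 1045 - 209 = 836

836


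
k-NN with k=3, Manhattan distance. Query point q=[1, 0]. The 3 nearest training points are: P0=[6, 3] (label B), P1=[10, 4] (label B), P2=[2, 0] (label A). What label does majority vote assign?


d(q,P0) = 8  (label B)
d(q,P1) = 13  (label B)
d(q,P2) = 1  (label A)
Votes: A=1, B=2
Majority → B

B


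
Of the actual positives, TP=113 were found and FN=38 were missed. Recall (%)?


Recall = TP/(TP+FN)
= 113/(113+38)
= 113/151 = 74.83%

74.83%


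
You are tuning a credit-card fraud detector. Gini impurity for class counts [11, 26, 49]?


Probabilities: [11/86, 26/86, 49/86] ≈ [0.1279, 0.3023, 0.5698]
Σpᵢ² = (121 + 676 + 2401)/86² = 3198/7396
Gini = 1 - Σpᵢ² = 1 - 3198/7396 = 0.5676

0.5676


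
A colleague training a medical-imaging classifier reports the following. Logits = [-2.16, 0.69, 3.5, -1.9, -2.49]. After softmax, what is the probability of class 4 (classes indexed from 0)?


Exponentials: e^-2.16=0.1153, e^0.69=1.9937, e^3.5=33.1155, e^-1.9=0.1496, e^-2.49=0.0829
Sum = 35.457
Softmax = [0.0033, 0.0562, 0.934, 0.0042, 0.0023]
p[4] = 0.0829/35.457 = 0.0023

0.0023


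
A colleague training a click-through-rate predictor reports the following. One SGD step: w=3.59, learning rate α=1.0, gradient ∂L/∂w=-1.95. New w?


w_new = w - α·∇
= 3.59 - 1.0·-1.95
= 3.59 + 1.95
= 5.54

5.54


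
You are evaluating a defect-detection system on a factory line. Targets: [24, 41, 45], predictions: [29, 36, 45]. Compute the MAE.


Absolute errors: |24-29|=5, |41-36|=5, |45-45|=0
Sum = 10
MAE = 10/3 = 10/3

10/3


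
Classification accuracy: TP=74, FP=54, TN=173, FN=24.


Accuracy = (TP+TN)/(TP+TN+FP+FN)
= (74+173)/(325)
= 247/325 = 76.0%

76.0%


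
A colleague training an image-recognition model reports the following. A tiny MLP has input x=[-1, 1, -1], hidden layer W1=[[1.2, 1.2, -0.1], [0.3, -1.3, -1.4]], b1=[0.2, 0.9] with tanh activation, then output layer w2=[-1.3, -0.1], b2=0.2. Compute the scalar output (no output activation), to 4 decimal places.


z1[0] = (1.2)·(-1) + (1.2)·(1) + (-0.1)·(-1) + 0.2 = 0.3
z1[1] = (0.3)·(-1) + (-1.3)·(1) + (-1.4)·(-1) + 0.9 = 0.7
h = tanh(z1) = [0.2913, 0.6044]
output = (-1.3)·(0.2913) + (-0.1)·(0.6044) + 0.2 = -0.2391

-0.2391


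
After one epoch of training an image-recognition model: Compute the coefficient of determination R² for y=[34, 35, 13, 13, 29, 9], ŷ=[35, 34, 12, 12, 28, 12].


ȳ = 22.1667
SS_res = Σ(y-ŷ)² = 14
SS_tot = Σ(y-ȳ)² = 692.83
R² = 1 - SS_res/SS_tot = 1 - 0.0202 = 0.9798

0.9798


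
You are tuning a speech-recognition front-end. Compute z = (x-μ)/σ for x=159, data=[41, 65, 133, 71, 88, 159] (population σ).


μ = 92.8333, σ = 40.7284
z = (159 - 92.8333)/40.7284 = 1.6246

1.6246


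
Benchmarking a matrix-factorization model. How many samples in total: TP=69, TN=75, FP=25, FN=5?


Total = TP + TN + FP + FN
= 69 + 75 + 25 + 5
= 174
(Predicted positive: 94, predicted negative: 80)

174


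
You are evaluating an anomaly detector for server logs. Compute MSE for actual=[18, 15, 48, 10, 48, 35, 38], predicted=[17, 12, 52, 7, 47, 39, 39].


Squared errors: (18-17)²=1, (15-12)²=9, (48-52)²=16, (10-7)²=9, (48-47)²=1, (35-39)²=16, (38-39)²=1
Sum = 53
MSE = 53/7 = 53/7

53/7


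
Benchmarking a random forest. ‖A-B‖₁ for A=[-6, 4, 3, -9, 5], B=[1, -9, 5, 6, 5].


d = |-6-1| + |4+ 9| + |3-5| + |-9-6| + |5-5|
  = 7 + 13 + 2 + 15 + 0
  = 37

37


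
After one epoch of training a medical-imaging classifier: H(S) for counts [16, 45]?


Probabilities: [16/61, 45/61] ≈ [0.2623, 0.7377]
H = -((16/61)·log₂(16/61) + (45/61)·log₂(45/61))
  = 0.8302 bits

0.8302 bits


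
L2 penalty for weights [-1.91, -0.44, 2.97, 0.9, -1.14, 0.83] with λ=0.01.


‖w‖₂² = (-1.91)² + (-0.44)² + (2.97)² + (0.9)² + (-1.14)² + (0.83)²
     = 3.6481 + 0.1936 + 8.8209 + 0.81 + 1.2996 + 0.6889
     = 15.4611
λ·‖w‖₂² = 0.01·15.4611 = 0.154611

0.154611


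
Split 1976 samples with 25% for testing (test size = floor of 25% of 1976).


Test = ⌊1976·25/100⌋ = 494
Train = 1976 - 494 = 1482

Train: 1482, Test: 494


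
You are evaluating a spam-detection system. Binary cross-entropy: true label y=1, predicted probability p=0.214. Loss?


BCE = -[y·ln(p) + (1-y)·ln(1-p)]
= -1·ln(0.214) - 0
= -ln(0.214) = 1.5418

1.5418


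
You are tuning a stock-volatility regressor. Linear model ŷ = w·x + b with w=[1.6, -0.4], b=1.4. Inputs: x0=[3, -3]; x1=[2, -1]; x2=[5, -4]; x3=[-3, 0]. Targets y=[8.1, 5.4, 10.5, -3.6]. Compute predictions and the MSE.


ŷ0 = (1.6)·(3) + (-0.4)·(-3) + 1.4 = 7.4
ŷ1 = (1.6)·(2) + (-0.4)·(-1) + 1.4 = 5.0
ŷ2 = (1.6)·(5) + (-0.4)·(-4) + 1.4 = 11.0
ŷ3 = (1.6)·(-3) + (-0.4)·(0) + 1.4 = -3.4
errors² = [0.49, 0.16, 0.25, 0.04]
MSE = 0.9400/4 = 0.235

0.235


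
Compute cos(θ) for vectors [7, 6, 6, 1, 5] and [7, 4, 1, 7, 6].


A·B = 7·7 + 6·4 + 6·1 + 1·7 + 5·6 = 116
‖A‖ = √147 = 12.1244, ‖B‖ = √151 = 12.2882
cos = 116/(√147·√151) = 116/√22197 = 0.7786

0.7786


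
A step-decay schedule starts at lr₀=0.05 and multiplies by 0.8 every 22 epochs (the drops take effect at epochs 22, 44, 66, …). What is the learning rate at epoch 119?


n_drops = ⌊119/22⌋ = 5
lr = 0.05·0.8^5 = 0.05·0.32768 = 0.016384

0.016384


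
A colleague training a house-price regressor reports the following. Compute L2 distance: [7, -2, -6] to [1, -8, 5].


d = √((7-1)² + (-2+ 8)² + (-6-5)²)
  = √(36 + 36 + 121)
  = √193 = 13.8924

13.8924


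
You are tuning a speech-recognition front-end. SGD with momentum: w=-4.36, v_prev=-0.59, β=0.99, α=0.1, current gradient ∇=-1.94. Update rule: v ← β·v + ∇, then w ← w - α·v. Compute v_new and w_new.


v_new = 0.99·-0.59 - 1.94 = -0.5841 - 1.94 = -2.5241
w_new = -4.36 - 0.1·-2.5241 = -4.36 + 0.25241 = -4.10759

v_new=-2.5241, w_new=-4.10759


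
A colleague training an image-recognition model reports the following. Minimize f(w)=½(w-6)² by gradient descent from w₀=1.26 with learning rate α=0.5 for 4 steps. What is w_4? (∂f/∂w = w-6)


step 1: grad = 1.26-6 = -4.74; w = 1.26 - 0.5·(-4.74) = 3.63
step 2: grad = 3.63-6 = -2.37; w = 3.63 - 0.5·(-2.37) = 4.815
step 3: grad = 4.815-6 = -1.185; w = 4.815 - 0.5·(-1.185) = 5.4075
step 4: grad = 5.4075-6 = -0.5925; w = 5.4075 - 0.5·(-0.5925) = 5.70375

5.70375


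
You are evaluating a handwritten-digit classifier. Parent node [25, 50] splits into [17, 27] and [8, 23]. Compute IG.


Parent = [25, 50], H_parent = 0.9183
H_left = 0.9624 (n=44), H_right = 0.8238 (n=31)
H_children = (44/75)·0.9624 + (31/75)·0.8238 = 0.9051
IG = 0.9183 - 0.9051 = 0.0132

0.0132


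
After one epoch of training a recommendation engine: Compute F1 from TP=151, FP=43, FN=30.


Precision = 151/194 = 0.7784
Recall = 151/181 = 0.8343
F1 = 2·P·R/(P+R) = 2·TP/(2·TP+FP+FN) = 302/(302+43+30) = 302/375 = 0.8053

0.8053


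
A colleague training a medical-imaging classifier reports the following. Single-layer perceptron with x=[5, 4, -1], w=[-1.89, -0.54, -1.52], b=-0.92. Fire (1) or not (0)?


z = (5)·(-1.89) + (4)·(-0.54) + (-1)·(-1.52) - 0.92
  = -11.01
step(z) = 0 (z<0)

0


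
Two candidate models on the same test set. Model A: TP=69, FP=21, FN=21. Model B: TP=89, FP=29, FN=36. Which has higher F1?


Model A: P=69/90=0.7667, R=69/90=0.7667, F1=2PR/(P+R)=2TP/(2TP+FP+FN)=138/180=0.7667
Model B: P=89/118=0.7542, R=89/125=0.712, F1=2PR/(P+R)=2TP/(2TP+FP+FN)=178/243=0.7325
0.7667 > 0.7325 → Model A

Model A


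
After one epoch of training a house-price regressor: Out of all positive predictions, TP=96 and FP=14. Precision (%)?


Precision = TP/(TP+FP)
= 96/(96+14)
= 96/110 = 87.27%

87.27%


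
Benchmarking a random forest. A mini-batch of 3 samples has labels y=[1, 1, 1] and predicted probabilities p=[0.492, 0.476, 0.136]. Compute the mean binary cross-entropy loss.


L[0] = -ln(0.492) = 0.7093
L[1] = -ln(0.476) = 0.7423
L[2] = -ln(0.136) = 1.9951
mean = (0.7093 + 0.7423 + 1.9951)/3 = 1.1489

1.1489


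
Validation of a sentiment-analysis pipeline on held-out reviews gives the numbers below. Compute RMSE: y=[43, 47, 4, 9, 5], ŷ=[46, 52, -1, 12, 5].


MSE = 68/5 = 13.6
RMSE = √(68/5) = 3.6878

3.6878


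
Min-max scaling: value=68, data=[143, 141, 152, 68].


min=68, max=152
(68-68)/(152-68) = 0/84 = 0.0

0.0


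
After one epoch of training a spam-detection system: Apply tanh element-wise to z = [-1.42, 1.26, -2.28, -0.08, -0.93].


tanh(-1.42) = -0.8896
tanh(1.26) = 0.8511
tanh(-2.28) = -0.9793
tanh(-0.08) = -0.0798
tanh(-0.93) = -0.7306
result = [-0.8896, 0.8511, -0.9793, -0.0798, -0.7306]

[-0.8896, 0.8511, -0.9793, -0.0798, -0.7306]


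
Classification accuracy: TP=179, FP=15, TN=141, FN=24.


Accuracy = (TP+TN)/(TP+TN+FP+FN)
= (179+141)/(359)
= 320/359 = 89.14%

89.14%


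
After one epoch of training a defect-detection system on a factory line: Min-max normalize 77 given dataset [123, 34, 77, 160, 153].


min=34, max=160
(77-34)/(160-34) = 43/126 = 0.3413

0.3413


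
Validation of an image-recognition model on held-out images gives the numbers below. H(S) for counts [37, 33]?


Probabilities: [37/70, 33/70] ≈ [0.5286, 0.4714]
H = -((37/70)·log₂(37/70) + (33/70)·log₂(33/70))
  = 0.9976 bits

0.9976 bits


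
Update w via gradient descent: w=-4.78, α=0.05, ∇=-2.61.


w_new = w - α·∇
= -4.78 - 0.05·-2.61
= -4.78 + 0.1305
= -4.6495

-4.6495


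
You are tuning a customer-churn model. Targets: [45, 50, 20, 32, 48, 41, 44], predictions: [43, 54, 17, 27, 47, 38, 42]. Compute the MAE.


Absolute errors: |45-43|=2, |50-54|=4, |20-17|=3, |32-27|=5, |48-47|=1, |41-38|=3, |44-42|=2
Sum = 20
MAE = 20/7 = 20/7

20/7


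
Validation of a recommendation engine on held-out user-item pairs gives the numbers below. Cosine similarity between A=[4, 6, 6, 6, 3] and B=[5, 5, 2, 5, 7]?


A·B = 4·5 + 6·5 + 6·2 + 6·5 + 3·7 = 113
‖A‖ = √133 = 11.5326, ‖B‖ = √128 = 11.3137
cos = 113/(√133·√128) = 113/√17024 = 0.8661

0.8661


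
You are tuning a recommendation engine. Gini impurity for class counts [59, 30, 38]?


Probabilities: [59/127, 30/127, 38/127] ≈ [0.4646, 0.2362, 0.2992]
Σpᵢ² = (3481 + 900 + 1444)/127² = 5825/16129
Gini = 1 - Σpᵢ² = 1 - 5825/16129 = 0.6388

0.6388


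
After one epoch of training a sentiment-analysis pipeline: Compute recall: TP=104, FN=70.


Recall = TP/(TP+FN)
= 104/(104+70)
= 104/174 = 59.77%

59.77%


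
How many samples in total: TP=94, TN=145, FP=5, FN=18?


Total = TP + TN + FP + FN
= 94 + 145 + 5 + 18
= 262
(Predicted positive: 99, predicted negative: 163)

262


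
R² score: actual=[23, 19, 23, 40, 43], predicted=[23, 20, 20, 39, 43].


ȳ = 29.6
SS_res = Σ(y-ŷ)² = 11
SS_tot = Σ(y-ȳ)² = 487.2
R² = 1 - SS_res/SS_tot = 1 - 0.0226 = 0.9774

0.9774


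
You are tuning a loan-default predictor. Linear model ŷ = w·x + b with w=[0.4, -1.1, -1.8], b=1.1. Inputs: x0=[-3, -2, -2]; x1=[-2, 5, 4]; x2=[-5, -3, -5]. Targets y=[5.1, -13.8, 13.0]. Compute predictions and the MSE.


ŷ0 = (0.4)·(-3) + (-1.1)·(-2) + (-1.8)·(-2) + 1.1 = 5.7
ŷ1 = (0.4)·(-2) + (-1.1)·(5) + (-1.8)·(4) + 1.1 = -12.4
ŷ2 = (0.4)·(-5) + (-1.1)·(-3) + (-1.8)·(-5) + 1.1 = 11.4
errors² = [0.36, 1.96, 2.56]
MSE = 4.8800/3 = 1.6267

1.6267


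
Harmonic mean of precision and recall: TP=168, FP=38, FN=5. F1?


Precision = 168/206 = 0.8155
Recall = 168/173 = 0.9711
F1 = 2·P·R/(P+R) = 2·TP/(2·TP+FP+FN) = 336/(336+38+5) = 336/379 = 0.8865

0.8865


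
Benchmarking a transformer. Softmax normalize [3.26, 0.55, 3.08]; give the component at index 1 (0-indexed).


Exponentials: e^3.26=26.0495, e^0.55=1.7333, e^3.08=21.7584
Sum = 49.5412
Softmax = [0.5258, 0.035, 0.4392]
p[1] = 1.7333/49.5412 = 0.035

0.035


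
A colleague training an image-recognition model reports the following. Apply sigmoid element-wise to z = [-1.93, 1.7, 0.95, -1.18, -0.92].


σ(-1.93) = 1/(1+e^1.93) = 0.1268
σ(1.7) = 1/(1+e^-1.7) = 0.8455
σ(0.95) = 1/(1+e^-0.95) = 0.7211
σ(-1.18) = 1/(1+e^1.18) = 0.2351
σ(-0.92) = 1/(1+e^0.92) = 0.285
result = [0.1268, 0.8455, 0.7211, 0.2351, 0.285]

[0.1268, 0.8455, 0.7211, 0.2351, 0.285]


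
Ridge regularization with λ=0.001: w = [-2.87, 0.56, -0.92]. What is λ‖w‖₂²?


‖w‖₂² = (-2.87)² + (0.56)² + (-0.92)²
     = 8.2369 + 0.3136 + 0.8464
     = 9.3969
λ·‖w‖₂² = 0.001·9.3969 = 0.009397

0.009397


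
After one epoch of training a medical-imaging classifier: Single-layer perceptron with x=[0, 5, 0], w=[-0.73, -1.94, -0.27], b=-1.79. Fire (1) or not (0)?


z = (0)·(-0.73) + (5)·(-1.94) + (0)·(-0.27) - 1.79
  = -11.49
step(z) = 0 (z<0)

0


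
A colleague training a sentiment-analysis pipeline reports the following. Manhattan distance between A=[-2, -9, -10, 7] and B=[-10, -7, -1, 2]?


d = |-2+ 10| + |-9+ 7| + |-10+ 1| + |7-2|
  = 8 + 2 + 9 + 5
  = 24

24


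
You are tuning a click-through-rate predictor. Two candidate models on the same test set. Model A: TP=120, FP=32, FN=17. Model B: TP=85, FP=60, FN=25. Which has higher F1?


Model A: P=120/152=0.7895, R=120/137=0.8759, F1=2PR/(P+R)=2TP/(2TP+FP+FN)=240/289=0.8304
Model B: P=85/145=0.5862, R=85/110=0.7727, F1=2PR/(P+R)=2TP/(2TP+FP+FN)=170/255=0.6667
0.8304 > 0.6667 → Model A

Model A


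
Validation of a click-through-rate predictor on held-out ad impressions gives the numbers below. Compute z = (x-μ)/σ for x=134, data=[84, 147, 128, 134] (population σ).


μ = 123.25, σ = 23.6788
z = (134 - 123.25)/23.6788 = 0.454

0.454


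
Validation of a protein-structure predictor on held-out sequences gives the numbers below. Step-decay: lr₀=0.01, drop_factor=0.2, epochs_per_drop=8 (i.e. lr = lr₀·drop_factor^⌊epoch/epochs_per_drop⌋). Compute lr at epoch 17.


n_drops = ⌊17/8⌋ = 2
lr = 0.01·0.2^2 = 0.01·0.04 = 0.0004

0.0004


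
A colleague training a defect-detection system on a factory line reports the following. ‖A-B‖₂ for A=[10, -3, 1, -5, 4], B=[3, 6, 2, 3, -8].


d = √((10-3)² + (-3-6)² + (1-2)² + (-5-3)² + (4+ 8)²)
  = √(49 + 81 + 1 + 64 + 144)
  = √339 = 18.412

18.412


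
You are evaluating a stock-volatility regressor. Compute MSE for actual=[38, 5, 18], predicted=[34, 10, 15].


Squared errors: (38-34)²=16, (5-10)²=25, (18-15)²=9
Sum = 50
MSE = 50/3 = 50/3

50/3


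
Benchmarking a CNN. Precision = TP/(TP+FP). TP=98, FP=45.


Precision = TP/(TP+FP)
= 98/(98+45)
= 98/143 = 68.53%

68.53%


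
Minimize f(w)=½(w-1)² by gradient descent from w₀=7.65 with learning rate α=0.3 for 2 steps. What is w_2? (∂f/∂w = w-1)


step 1: grad = 7.65-1 = 6.65; w = 7.65 - 0.3·(6.65) = 5.655
step 2: grad = 5.655-1 = 4.655; w = 5.655 - 0.3·(4.655) = 4.2585

4.2585


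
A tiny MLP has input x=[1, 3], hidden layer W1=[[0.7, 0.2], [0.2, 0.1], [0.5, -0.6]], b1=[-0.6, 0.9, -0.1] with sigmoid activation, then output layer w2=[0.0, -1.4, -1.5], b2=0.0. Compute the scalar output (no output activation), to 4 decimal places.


z1[0] = (0.7)·(1) + (0.2)·(3) - 0.6 = 0.7
z1[1] = (0.2)·(1) + (0.1)·(3) + 0.9 = 1.4
z1[2] = (0.5)·(1) + (-0.6)·(3) - 0.1 = -1.4
h = sigmoid(z1) = [0.6682, 0.8022, 0.1978]
output = (0.0)·(0.6682) + (-1.4)·(0.8022) + (-1.5)·(0.1978) + 0.0 = -1.4198

-1.4198


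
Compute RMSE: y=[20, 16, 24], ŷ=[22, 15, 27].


MSE = 14/3 = 4.6667
RMSE = √(14/3) = 2.1602

2.1602


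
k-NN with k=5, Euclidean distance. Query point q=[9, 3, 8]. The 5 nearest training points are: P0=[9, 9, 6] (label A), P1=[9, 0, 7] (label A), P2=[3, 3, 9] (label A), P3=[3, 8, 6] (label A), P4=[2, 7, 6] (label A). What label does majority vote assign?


d(q,P0) = 6.3246  (label A)
d(q,P1) = 3.1623  (label A)
d(q,P2) = 6.0828  (label A)
d(q,P3) = 8.0623  (label A)
d(q,P4) = 8.3066  (label A)
Votes: A=5, B=0
Majority → A

A
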